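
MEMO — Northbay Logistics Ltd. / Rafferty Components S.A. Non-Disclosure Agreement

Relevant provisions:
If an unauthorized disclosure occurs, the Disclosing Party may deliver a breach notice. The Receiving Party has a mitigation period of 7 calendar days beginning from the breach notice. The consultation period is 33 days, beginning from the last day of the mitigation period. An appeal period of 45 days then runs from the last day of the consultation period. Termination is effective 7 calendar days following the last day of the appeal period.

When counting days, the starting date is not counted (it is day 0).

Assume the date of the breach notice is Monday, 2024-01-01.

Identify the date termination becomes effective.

Adding 7 calendar days to 2024-01-01 gives 2024-01-08, which is the last day of the mitigation period.
The last day of the consultation period: 2024-01-08 + 33 days = 2024-02-10.
Adding 45 calendar days to 2024-02-10 gives 2024-03-26, which is the last day of the appeal period.
Adding 7 calendar days to 2024-03-26 gives 2024-04-02, which is the date termination becomes effective.

2024-04-02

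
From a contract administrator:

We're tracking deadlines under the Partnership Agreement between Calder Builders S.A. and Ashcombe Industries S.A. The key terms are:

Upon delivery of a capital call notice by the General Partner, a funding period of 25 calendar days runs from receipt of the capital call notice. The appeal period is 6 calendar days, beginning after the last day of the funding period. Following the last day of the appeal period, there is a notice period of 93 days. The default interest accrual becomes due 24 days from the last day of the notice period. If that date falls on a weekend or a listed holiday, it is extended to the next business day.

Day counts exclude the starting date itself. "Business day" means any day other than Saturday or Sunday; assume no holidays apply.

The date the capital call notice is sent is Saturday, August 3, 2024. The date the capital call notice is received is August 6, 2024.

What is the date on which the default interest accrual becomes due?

January 1, 2025

The last day of the funding period: August 6, 2024 + 25 days = August 31, 2024.
Adding 6 calendar days to August 31, 2024 gives September 6, 2024, which is the last day of the appeal period.
The last day of the notice period: September 6, 2024 + 93 days = December 8, 2024.
The date on which the default interest accrual becomes due: 24 calendar days after December 8, 2024 is January 1, 2025. January 1, 2025 is a Wednesday, so no roll-forward applies.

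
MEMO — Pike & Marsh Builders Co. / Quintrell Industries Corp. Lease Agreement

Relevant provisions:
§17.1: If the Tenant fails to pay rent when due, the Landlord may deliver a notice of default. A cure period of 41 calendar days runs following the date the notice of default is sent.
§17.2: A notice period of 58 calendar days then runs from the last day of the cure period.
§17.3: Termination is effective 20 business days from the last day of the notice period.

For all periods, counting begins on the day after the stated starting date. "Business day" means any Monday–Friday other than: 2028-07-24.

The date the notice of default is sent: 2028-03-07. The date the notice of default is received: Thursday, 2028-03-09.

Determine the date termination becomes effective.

2028-07-12

Adding 41 calendar days to 2028-03-07 gives 2028-04-17, which is the last day of the cure period.
The last day of the notice period: 58 calendar days after 2028-04-17 is 2028-06-14.
The date termination becomes effective: 20 business days after Wednesday, 2028-06-14, skipping weekends — Jun 15, Jun 16, Jun 19, Jun 20, …, Jul 10, Jul 11, Jul 12 — lands on Wednesday, 2028-07-12.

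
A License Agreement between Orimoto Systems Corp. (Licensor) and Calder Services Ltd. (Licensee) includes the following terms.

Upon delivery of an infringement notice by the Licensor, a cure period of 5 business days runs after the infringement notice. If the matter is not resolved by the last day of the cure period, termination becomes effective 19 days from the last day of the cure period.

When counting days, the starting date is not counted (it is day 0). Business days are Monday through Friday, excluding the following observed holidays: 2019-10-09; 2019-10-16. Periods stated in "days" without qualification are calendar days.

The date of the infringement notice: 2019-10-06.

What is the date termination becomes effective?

The last day of the cure period: counting 5 business days from Sunday, 2019-10-06 (Oct 7, Oct 8, Oct 10, Oct 11, Oct 14, skipping weekends and the listed holiday on Oct 9) reaches Monday, 2019-10-14.
The date termination becomes effective: 2019-10-14 + 19 days = 2019-11-02.

2019-11-02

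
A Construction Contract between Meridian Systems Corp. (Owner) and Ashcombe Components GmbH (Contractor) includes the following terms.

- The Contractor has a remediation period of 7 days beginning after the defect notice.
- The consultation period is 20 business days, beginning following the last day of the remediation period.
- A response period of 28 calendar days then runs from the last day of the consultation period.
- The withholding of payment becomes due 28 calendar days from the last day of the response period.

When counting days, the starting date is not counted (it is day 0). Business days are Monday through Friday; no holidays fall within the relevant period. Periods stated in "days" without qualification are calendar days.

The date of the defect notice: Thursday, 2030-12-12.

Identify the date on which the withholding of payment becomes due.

2031-03-13

The last day of the remediation period: 7 calendar days after 2030-12-12 is 2030-12-19.
The last day of the consultation period: 20 business days after Thursday, 2030-12-19, skipping weekends — Dec 20, Dec 23, Dec 24, Dec 25, …, Jan 14, Jan 15, Jan 16 — lands on Thursday, 2031-01-16.
The last day of the response period: 2031-01-16 + 28 days = 2031-02-13.
The date on which the withholding of payment becomes due: 28 calendar days after 2031-02-13 is 2031-03-13.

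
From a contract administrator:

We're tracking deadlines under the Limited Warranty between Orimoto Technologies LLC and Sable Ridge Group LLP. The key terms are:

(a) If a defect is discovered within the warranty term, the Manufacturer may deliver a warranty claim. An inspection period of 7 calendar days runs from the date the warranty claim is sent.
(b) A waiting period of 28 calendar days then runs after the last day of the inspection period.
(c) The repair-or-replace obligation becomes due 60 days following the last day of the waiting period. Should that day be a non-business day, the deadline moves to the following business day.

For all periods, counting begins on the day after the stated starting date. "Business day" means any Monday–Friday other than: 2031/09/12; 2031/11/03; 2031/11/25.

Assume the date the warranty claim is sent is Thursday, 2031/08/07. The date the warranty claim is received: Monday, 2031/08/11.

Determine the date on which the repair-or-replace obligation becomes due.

2031/11/10

Adding 7 calendar days to 2031/08/07 gives 2031/08/14, which is the last day of the inspection period.
The last day of the waiting period: 28 calendar days after 2031/08/14 is 2031/09/11.
The date on which the repair-or-replace obligation becomes due: 60 calendar days after 2031/09/11 is 2031/11/10. 2031/11/10 is a Monday and is not a listed holiday, so no roll-forward applies.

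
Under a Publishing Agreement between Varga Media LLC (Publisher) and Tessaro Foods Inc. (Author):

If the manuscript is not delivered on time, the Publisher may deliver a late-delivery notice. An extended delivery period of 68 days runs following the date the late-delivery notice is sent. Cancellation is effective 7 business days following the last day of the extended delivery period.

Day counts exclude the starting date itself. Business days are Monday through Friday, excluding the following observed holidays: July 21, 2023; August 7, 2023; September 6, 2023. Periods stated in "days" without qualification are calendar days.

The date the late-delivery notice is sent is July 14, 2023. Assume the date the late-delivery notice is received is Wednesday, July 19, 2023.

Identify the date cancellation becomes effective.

September 29, 2023

The last day of the extended delivery period: July 14, 2023 + 68 days = September 20, 2023.
The date cancellation becomes effective: 7 business days after Wednesday, September 20, 2023, skipping weekends — Sep 21, Sep 22, Sep 25, Sep 26, Sep 27, Sep 28, Sep 29 — lands on Friday, September 29, 2023.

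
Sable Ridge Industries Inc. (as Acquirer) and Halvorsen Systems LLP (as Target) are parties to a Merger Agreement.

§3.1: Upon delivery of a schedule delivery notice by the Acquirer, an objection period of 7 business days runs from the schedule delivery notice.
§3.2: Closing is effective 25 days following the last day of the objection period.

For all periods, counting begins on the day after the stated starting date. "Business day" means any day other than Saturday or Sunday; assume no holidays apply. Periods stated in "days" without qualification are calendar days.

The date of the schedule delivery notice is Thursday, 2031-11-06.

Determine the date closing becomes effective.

The last day of the objection period: 7 business days after Thursday, 2031-11-06, skipping weekends — Nov 7, Nov 10, Nov 11, Nov 12, Nov 13, Nov 14, Nov 17 — lands on Monday, 2031-11-17.
The date closing becomes effective: 2031-11-17 + 25 days = 2031-12-12.

2031-12-12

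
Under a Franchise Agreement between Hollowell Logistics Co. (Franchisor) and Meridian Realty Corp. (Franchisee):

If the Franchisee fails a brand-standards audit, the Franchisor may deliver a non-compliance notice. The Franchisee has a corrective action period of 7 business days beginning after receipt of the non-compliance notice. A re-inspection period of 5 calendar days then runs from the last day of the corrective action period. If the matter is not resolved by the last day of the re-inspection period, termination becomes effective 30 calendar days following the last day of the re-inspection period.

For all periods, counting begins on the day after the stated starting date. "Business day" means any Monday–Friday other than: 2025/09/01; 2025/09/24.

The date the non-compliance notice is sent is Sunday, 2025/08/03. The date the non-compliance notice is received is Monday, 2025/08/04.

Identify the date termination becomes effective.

2025/09/17

From Monday, 2025/08/04, 7 business days (Aug 5, Aug 6, Aug 7, Aug 8, Aug 11, Aug 12, Aug 13, skipping weekends) brings us to Wednesday, 2025/08/13, which is the last day of the corrective action period.
The last day of the re-inspection period: 2025/08/13 + 5 days = 2025/08/18.
Adding 30 calendar days to 2025/08/18 gives 2025/09/17, which is the date termination becomes effective.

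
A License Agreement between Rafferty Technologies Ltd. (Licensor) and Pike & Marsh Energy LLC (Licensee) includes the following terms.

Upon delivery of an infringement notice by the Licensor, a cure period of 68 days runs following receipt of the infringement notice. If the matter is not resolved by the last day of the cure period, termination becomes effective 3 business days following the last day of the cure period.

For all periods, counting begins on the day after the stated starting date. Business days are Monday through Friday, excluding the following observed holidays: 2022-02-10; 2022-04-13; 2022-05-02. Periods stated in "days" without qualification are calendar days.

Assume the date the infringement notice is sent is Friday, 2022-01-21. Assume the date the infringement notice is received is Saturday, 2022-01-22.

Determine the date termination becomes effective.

2022-04-05

Adding 68 calendar days to 2022-01-22 gives 2022-03-31, which is the last day of the cure period.
From Thursday, 2022-03-31, 3 business days (Apr 1, Apr 4, Apr 5, skipping weekends) brings us to Tuesday, 2022-04-05, which is the date termination becomes effective.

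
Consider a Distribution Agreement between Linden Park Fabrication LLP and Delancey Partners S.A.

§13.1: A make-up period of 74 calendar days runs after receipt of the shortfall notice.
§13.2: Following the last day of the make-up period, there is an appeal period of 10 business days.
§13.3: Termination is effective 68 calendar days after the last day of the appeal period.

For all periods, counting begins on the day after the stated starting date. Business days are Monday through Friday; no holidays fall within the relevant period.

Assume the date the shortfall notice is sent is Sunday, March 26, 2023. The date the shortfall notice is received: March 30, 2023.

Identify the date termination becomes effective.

September 2, 2023

The last day of the make-up period: March 30, 2023 + 74 days = June 12, 2023.
The last day of the appeal period: 10 business days after Monday, June 12, 2023, skipping weekends — Jun 13, Jun 14, Jun 15, Jun 16, Jun 19, Jun 20, Jun 21, Jun 22, Jun 23, Jun 26 — lands on Monday, June 26, 2023.
Adding 68 calendar days to June 26, 2023 gives September 2, 2023, which is the date termination becomes effective.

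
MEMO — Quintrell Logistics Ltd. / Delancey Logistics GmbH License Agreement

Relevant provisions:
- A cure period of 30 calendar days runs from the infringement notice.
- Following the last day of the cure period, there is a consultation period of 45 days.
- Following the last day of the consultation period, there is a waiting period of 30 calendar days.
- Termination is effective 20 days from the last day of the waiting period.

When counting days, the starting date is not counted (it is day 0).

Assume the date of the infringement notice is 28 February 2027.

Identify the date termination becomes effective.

3 July 2027

The last day of the cure period: 28 February 2027 + 30 days = 30 March 2027.
The last day of the consultation period: 45 calendar days after 30 March 2027 is 14 May 2027.
Adding 30 calendar days to 14 May 2027 gives 13 June 2027, which is the last day of the waiting period.
Adding 20 calendar days to 13 June 2027 gives 3 July 2027, which is the date termination becomes effective.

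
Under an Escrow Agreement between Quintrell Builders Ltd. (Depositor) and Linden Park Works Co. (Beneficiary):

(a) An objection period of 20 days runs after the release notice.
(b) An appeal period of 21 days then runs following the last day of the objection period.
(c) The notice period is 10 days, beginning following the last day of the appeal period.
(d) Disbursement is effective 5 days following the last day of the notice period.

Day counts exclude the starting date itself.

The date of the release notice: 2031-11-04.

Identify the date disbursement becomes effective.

2031-12-30

The last day of the objection period: 20 calendar days after 2031-11-04 is 2031-11-24.
Adding 21 calendar days to 2031-11-24 gives 2031-12-15, which is the last day of the appeal period.
The last day of the notice period: 2031-12-15 + 10 days = 2031-12-25.
The date disbursement becomes effective: 5 calendar days after 2031-12-25 is 2031-12-30.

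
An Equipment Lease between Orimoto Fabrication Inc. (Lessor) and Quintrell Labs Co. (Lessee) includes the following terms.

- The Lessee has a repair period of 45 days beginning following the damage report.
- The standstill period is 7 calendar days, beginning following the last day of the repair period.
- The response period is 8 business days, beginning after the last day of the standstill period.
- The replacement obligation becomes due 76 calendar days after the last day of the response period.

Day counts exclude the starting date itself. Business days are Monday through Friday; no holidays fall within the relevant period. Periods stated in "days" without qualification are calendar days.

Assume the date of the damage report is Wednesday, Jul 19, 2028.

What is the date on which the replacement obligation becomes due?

Dec 5, 2028

Adding 45 calendar days to Jul 19, 2028 gives Sep 2, 2028, which is the last day of the repair period.
The last day of the standstill period: 7 calendar days after Sep 2, 2028 is Sep 9, 2028.
The last day of the response period: counting 8 business days from Saturday, Sep 9, 2028 (Sep 11, Sep 12, Sep 13, Sep 14, Sep 15, Sep 18, Sep 19, Sep 20, skipping weekends) reaches Wednesday, Sep 20, 2028.
The date on which the replacement obligation becomes due: 76 calendar days after Sep 20, 2028 is Dec 5, 2028.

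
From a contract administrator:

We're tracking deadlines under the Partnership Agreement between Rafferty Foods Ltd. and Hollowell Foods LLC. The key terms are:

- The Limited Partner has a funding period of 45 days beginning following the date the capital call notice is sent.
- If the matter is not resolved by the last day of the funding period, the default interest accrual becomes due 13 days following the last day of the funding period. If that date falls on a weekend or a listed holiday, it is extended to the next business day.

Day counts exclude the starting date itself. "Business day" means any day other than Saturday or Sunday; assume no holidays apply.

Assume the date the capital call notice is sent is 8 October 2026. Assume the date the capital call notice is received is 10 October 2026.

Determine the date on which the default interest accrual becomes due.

The last day of the funding period: 45 calendar days after 8 October 2026 is 22 November 2026.
The date on which the default interest accrual becomes due: 13 calendar days after 22 November 2026 is 5 December 2026. That falls on a Saturday, so it rolls to the next business day, Monday, 7 December 2026.

7 December 2026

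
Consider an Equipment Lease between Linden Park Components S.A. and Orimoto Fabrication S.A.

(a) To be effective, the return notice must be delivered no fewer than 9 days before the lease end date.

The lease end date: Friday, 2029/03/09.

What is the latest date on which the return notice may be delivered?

2029/02/28

Counting back 9 calendar days from 2029/03/09 gives 2029/02/28.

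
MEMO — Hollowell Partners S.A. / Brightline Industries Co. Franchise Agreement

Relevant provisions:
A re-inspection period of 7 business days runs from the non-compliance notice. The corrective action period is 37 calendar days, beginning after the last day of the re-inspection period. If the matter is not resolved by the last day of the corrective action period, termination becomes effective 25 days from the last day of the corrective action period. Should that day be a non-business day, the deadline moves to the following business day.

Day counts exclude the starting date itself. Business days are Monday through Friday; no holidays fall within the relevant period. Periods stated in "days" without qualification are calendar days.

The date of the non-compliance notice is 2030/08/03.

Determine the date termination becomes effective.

From Saturday, 2030/08/03, 7 business days (Aug 5, Aug 6, Aug 7, Aug 8, Aug 9, Aug 12, Aug 13, skipping weekends) brings us to Tuesday, 2030/08/13, which is the last day of the re-inspection period.
The last day of the corrective action period: 37 calendar days after 2030/08/13 is 2030/09/19.
Adding 25 calendar days to 2030/09/19 gives 2030/10/14, which is the date termination becomes effective. 2030/10/14 is a Monday, so no roll-forward applies.

2030/10/14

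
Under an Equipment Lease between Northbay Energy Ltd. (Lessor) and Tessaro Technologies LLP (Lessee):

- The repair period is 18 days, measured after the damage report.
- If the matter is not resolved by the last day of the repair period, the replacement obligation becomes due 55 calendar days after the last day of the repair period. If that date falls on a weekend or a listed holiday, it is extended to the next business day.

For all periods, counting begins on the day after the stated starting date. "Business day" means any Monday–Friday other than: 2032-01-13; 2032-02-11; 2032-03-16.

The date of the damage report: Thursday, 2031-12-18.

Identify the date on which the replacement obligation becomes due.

2032-03-01

Adding 18 calendar days to 2031-12-18 gives 2032-01-05, which is the last day of the repair period.
The date on which the replacement obligation becomes due: 2032-01-05 + 55 days = 2032-02-29. That falls on a Sunday, so it rolls to the next business day, Monday, 2032-03-01.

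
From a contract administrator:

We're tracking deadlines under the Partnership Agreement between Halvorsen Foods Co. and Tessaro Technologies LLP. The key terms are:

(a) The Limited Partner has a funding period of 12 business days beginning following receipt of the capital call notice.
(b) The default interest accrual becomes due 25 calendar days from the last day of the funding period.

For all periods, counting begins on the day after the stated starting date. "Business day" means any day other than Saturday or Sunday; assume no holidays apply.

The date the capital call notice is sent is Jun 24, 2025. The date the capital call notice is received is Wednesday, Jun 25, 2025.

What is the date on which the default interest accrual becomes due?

Aug 5, 2025

The last day of the funding period: 12 business days after Wednesday, Jun 25, 2025, skipping weekends — Jun 26, Jun 27, Jun 30, Jul 1, …, Jul 9, Jul 10, Jul 11 — lands on Friday, Jul 11, 2025.
The date on which the default interest accrual becomes due: Jul 11, 2025 + 25 days = Aug 5, 2025.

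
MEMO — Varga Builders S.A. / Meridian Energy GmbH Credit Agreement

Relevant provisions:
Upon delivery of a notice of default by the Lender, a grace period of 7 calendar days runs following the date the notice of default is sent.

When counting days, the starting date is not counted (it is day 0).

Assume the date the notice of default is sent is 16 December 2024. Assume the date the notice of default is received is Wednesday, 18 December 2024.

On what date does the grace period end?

23 December 2024

Adding 7 calendar days to 16 December 2024 gives 23 December 2024, which is the last day of the grace period.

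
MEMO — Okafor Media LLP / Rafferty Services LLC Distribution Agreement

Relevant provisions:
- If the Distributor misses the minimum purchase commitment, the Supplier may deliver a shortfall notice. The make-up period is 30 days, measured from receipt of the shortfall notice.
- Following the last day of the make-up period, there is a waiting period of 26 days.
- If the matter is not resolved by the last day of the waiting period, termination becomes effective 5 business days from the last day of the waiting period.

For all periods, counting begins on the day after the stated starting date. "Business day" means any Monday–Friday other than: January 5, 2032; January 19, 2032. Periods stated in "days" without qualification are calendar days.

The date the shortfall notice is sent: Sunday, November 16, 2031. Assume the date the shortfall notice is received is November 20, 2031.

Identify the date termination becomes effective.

January 23, 2032

Adding 30 calendar days to November 20, 2031 gives December 20, 2031, which is the last day of the make-up period.
The last day of the waiting period: 26 calendar days after December 20, 2031 is January 15, 2032.
From Thursday, January 15, 2032, 5 business days (Jan 16, Jan 20, Jan 21, Jan 22, Jan 23, skipping weekends and the listed holiday on Jan 19) brings us to Friday, January 23, 2032, which is the date termination becomes effective.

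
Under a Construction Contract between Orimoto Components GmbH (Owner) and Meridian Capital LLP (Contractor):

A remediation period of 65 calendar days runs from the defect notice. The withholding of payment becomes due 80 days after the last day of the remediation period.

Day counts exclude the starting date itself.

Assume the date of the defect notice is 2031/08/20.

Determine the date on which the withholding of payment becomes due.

2032/01/12

The last day of the remediation period: 65 calendar days after 2031/08/20 is 2031/10/24.
The date on which the withholding of payment becomes due: 80 calendar days after 2031/10/24 is 2032/01/12.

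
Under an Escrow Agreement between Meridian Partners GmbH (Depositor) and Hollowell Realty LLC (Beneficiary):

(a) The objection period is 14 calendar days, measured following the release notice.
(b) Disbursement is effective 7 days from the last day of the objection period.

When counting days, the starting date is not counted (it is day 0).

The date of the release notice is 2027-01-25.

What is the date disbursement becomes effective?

The last day of the objection period: 2027-01-25 + 14 days = 2027-02-08.
The date disbursement becomes effective: 2027-02-08 + 7 days = 2027-02-15.

2027-02-15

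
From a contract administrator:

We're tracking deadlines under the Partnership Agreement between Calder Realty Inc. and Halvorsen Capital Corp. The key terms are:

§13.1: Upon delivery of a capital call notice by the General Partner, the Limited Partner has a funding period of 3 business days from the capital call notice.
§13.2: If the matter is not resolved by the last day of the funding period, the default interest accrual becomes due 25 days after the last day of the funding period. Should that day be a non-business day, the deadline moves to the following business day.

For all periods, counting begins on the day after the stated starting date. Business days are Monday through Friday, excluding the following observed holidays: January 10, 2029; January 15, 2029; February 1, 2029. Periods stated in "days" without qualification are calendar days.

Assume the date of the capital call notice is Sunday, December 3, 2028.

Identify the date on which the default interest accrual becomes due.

January 1, 2029

The last day of the funding period: 3 business days after Sunday, December 3, 2028, skipping weekends — Dec 4, Dec 5, Dec 6 — lands on Wednesday, December 6, 2028.
Adding 25 calendar days to December 6, 2028 gives December 31, 2028, which is the date on which the default interest accrual becomes due. That falls on a Sunday, so it rolls to the next business day, Monday, January 1, 2029.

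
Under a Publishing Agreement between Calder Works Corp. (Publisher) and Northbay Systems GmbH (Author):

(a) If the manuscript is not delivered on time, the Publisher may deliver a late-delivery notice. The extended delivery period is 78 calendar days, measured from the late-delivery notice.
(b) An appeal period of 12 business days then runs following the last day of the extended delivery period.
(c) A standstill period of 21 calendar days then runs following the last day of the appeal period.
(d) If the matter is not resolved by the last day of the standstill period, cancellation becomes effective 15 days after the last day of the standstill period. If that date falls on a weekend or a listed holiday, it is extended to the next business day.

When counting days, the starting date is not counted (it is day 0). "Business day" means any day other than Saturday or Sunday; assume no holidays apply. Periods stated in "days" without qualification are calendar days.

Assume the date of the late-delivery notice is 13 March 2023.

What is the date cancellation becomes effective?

21 July 2023

The last day of the extended delivery period: 13 March 2023 + 78 days = 30 May 2023.
From Tuesday, 30 May 2023, 12 business days (May 31, Jun 1, Jun 2, Jun 5, …, Jun 13, Jun 14, Jun 15, skipping weekends) brings us to Thursday, 15 June 2023, which is the last day of the appeal period.
The last day of the standstill period: 21 calendar days after 15 June 2023 is 6 July 2023.
The date cancellation becomes effective: 15 calendar days after 6 July 2023 is 21 July 2023. 21 July 2023 is a Friday, so no roll-forward applies.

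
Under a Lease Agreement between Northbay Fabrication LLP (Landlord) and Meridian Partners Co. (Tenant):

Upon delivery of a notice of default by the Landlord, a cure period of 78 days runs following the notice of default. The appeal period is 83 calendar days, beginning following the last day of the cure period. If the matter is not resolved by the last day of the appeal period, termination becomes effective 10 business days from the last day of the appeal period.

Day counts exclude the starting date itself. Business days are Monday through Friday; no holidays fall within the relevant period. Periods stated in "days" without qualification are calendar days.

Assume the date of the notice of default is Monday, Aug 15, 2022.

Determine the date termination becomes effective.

Adding 78 calendar days to Aug 15, 2022 gives Nov 1, 2022, which is the last day of the cure period.
The last day of the appeal period: 83 calendar days after Nov 1, 2022 is Jan 23, 2023.
The date termination becomes effective: 10 business days after Monday, Jan 23, 2023, skipping weekends — Jan 24, Jan 25, Jan 26, Jan 27, Jan 30, Jan 31, Feb 1, Feb 2, Feb 3, Feb 6 — lands on Monday, Feb 6, 2023.

Feb 6, 2023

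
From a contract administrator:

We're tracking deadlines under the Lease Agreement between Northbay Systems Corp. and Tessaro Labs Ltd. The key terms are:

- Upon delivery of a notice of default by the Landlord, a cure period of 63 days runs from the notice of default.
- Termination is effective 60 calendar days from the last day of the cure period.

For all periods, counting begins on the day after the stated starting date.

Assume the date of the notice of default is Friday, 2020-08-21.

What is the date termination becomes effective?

Adding 63 calendar days to 2020-08-21 gives 2020-10-23, which is the last day of the cure period.
Adding 60 calendar days to 2020-10-23 gives 2020-12-22, which is the date termination becomes effective.

2020-12-22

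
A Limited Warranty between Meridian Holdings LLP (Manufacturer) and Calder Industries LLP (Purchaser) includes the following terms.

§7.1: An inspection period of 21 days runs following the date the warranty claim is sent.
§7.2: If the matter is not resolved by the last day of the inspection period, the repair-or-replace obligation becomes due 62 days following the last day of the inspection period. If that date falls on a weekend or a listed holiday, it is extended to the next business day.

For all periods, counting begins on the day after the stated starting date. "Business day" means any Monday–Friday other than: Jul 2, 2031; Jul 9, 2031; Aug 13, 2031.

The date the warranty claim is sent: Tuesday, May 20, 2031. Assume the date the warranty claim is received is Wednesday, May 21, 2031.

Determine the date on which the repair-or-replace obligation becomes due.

The last day of the inspection period: May 20, 2031 + 21 days = Jun 10, 2031.
The date on which the repair-or-replace obligation becomes due: 62 calendar days after Jun 10, 2031 is Aug 11, 2031. Aug 11, 2031 is a Monday and is not a listed holiday, so no roll-forward applies.

Aug 11, 2031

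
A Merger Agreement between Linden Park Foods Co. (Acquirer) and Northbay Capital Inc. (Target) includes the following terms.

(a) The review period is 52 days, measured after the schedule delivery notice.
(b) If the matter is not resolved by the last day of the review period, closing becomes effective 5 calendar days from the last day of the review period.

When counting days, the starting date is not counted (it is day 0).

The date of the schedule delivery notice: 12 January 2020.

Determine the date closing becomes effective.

9 March 2020

Adding 52 calendar days to 12 January 2020 gives 4 March 2020, which is the last day of the review period.
Adding 5 calendar days to 4 March 2020 gives 9 March 2020, which is the date closing becomes effective.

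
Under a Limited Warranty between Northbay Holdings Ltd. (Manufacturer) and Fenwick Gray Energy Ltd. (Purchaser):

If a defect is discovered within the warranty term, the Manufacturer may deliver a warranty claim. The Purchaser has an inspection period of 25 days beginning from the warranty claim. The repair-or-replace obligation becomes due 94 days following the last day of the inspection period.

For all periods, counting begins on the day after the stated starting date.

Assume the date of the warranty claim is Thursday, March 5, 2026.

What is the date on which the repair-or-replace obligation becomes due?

July 2, 2026

The last day of the inspection period: 25 calendar days after March 5, 2026 is March 30, 2026.
The date on which the repair-or-replace obligation becomes due: 94 calendar days after March 30, 2026 is July 2, 2026.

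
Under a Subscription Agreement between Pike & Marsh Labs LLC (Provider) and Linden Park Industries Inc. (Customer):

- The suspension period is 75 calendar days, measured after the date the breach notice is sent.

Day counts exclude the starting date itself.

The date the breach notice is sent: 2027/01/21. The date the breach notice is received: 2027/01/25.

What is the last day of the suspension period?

2027/04/06

The last day of the suspension period: 75 calendar days after 2027/01/21 is 2027/04/06.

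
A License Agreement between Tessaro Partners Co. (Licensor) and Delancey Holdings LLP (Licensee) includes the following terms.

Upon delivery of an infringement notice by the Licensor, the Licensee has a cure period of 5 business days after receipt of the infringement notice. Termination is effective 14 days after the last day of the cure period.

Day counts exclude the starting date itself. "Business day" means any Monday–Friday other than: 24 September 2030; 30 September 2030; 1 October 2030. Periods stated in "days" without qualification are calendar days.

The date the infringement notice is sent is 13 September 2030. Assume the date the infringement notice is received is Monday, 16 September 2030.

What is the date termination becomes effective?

7 October 2030

The last day of the cure period: counting 5 business days from Monday, 16 September 2030 (Sep 17, Sep 18, Sep 19, Sep 20, Sep 23, skipping weekends) reaches Monday, 23 September 2030.
Adding 14 calendar days to 23 September 2030 gives 7 October 2030, which is the date termination becomes effective.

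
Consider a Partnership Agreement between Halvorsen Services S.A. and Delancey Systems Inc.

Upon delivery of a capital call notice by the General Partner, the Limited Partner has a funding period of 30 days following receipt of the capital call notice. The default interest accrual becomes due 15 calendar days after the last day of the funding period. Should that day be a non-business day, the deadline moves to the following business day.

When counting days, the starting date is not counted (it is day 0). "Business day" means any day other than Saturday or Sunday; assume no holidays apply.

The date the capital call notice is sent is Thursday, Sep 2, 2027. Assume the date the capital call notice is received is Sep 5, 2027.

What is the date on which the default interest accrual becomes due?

Adding 30 calendar days to Sep 5, 2027 gives Oct 5, 2027, which is the last day of the funding period.
The date on which the default interest accrual becomes due: Oct 5, 2027 + 15 days = Oct 20, 2027. Oct 20, 2027 is a Wednesday, so no roll-forward applies.

Oct 20, 2027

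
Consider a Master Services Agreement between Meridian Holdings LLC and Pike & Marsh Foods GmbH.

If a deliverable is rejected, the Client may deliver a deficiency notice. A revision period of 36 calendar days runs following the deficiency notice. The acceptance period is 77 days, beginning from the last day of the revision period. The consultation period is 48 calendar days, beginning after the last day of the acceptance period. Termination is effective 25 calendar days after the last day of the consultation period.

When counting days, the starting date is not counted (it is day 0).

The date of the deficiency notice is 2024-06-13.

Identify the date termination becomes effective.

The last day of the revision period: 36 calendar days after 2024-06-13 is 2024-07-19.
Adding 77 calendar days to 2024-07-19 gives 2024-10-04, which is the last day of the acceptance period.
The last day of the consultation period: 2024-10-04 + 48 days = 2024-11-21.
Adding 25 calendar days to 2024-11-21 gives 2024-12-16, which is the date termination becomes effective.

2024-12-16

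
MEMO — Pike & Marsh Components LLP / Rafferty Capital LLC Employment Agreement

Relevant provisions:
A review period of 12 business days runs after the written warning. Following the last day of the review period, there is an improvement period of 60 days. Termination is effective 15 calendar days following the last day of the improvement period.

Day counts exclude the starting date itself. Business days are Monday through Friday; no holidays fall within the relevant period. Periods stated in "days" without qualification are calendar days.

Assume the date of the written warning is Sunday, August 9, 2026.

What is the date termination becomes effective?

November 8, 2026

From Sunday, August 9, 2026, 12 business days (Aug 10, Aug 11, Aug 12, Aug 13, …, Aug 21, Aug 24, Aug 25, skipping weekends) brings us to Tuesday, August 25, 2026, which is the last day of the review period.
The last day of the improvement period: 60 calendar days after August 25, 2026 is October 24, 2026.
Adding 15 calendar days to October 24, 2026 gives November 8, 2026, which is the date termination becomes effective.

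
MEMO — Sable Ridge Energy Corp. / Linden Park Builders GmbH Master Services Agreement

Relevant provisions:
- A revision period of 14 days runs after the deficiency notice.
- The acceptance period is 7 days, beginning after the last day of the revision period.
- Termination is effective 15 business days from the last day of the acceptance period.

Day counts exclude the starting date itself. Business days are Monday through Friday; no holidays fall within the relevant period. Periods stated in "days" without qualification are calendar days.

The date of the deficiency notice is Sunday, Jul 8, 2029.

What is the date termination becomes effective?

The last day of the revision period: 14 calendar days after Jul 8, 2029 is Jul 22, 2029.
Adding 7 calendar days to Jul 22, 2029 gives Jul 29, 2029, which is the last day of the acceptance period.
The date termination becomes effective: counting 15 business days from Sunday, Jul 29, 2029 (Jul 30, Jul 31, Aug 1, Aug 2, …, Aug 15, Aug 16, Aug 17, skipping weekends) reaches Friday, Aug 17, 2029.

Aug 17, 2029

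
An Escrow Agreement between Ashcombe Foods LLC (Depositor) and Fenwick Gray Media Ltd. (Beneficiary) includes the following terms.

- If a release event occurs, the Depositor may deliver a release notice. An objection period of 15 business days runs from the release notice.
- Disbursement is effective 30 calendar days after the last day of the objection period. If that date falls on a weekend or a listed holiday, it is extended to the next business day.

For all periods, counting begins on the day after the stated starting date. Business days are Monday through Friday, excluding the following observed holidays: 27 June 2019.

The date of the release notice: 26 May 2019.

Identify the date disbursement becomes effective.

The last day of the objection period: counting 15 business days from Sunday, 26 May 2019 (May 27, May 28, May 29, May 30, …, Jun 12, Jun 13, Jun 14, skipping weekends) reaches Friday, 14 June 2019.
The date disbursement becomes effective: 14 June 2019 + 30 days = 14 July 2019. That falls on a Sunday, so it rolls to the next business day, Monday, 15 July 2019.

15 July 2019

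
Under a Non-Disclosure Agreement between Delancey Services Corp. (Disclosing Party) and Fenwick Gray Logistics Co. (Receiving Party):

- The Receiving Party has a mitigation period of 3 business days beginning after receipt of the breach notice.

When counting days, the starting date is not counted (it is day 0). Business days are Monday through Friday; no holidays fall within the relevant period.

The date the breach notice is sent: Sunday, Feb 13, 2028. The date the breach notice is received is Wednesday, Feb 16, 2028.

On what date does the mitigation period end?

Feb 21, 2028

The last day of the mitigation period: counting 3 business days from Wednesday, Feb 16, 2028 (Feb 17, Feb 18, Feb 21, skipping weekends) reaches Monday, Feb 21, 2028.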